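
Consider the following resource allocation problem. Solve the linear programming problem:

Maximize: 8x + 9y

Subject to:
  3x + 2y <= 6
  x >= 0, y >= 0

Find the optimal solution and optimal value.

The feasible region has vertices at [(0, 0), (2, 0), (0, 3)].
Checking objective 8x + 9y at each vertex:
  (0, 0): 8*0 + 9*0 = 0
  (2, 0): 8*2 + 9*0 = 16
  (0, 3): 8*0 + 9*3 = 27
Maximum is 27 at (0, 3).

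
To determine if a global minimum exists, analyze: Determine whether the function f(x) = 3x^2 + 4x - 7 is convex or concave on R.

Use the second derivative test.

f(x) = 3x^2 + 4x - 7
f'(x) = 6x + 4
f''(x) = 6
Since f''(x) = 6 > 0 for all x, f is convex on R.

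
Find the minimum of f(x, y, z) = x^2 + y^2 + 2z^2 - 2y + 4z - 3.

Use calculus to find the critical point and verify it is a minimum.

f(x,y,z) = x^2 + y^2 + 2z^2 - 2y + 4z - 3
df/dx = 2x + (0) = 0 => x = 0
df/dy = 2y + (-2) = 0 => y = 1
df/dz = 4z + (4) = 0 => z = -1
f(0,1,-1) = 1*(0)^2 + 1*(1)^2 + 2*(-1)^2 + -2*(1) + 4*(-1) + -3 = -6
Hessian is diagonal with entries 2, 2, 4 > 0, confirmed minimum.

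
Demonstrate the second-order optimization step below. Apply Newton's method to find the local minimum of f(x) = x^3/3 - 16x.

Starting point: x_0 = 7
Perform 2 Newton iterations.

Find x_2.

f(x) = x^3/3 - 16x
f'(x) = x^2 - 16, f''(x) = 2x
Newton update: x_{n+1} = x_n - (x_n^2 - 16)/(2*x_n)
Step 1: x_0 = 7, f'=33, f''=14, x_1 = 65/14
Step 2: x_1 = 65/14, f'=1089/196, f''=65/7, x_2 = 7361/1820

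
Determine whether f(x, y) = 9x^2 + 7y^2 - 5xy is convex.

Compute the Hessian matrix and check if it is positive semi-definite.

f(x,y) = 9x^2 + 7y^2 - 5xy
Hessian H = [[18, -5], [-5, 14]]
trace(H) = 32, det(H) = 227
Eigenvalues: (32 +/- sqrt(116)) / 2 = 21.39, 10.61
Since both eigenvalues > 0, f is convex.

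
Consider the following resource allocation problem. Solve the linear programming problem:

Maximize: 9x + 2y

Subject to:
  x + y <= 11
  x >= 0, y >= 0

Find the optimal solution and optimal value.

The feasible region has vertices at [(0, 0), (11, 0), (0, 11)].
Checking objective 9x + 2y at each vertex:
  (0, 0): 9*0 + 2*0 = 0
  (11, 0): 9*11 + 2*0 = 99
  (0, 11): 9*0 + 2*11 = 22
Maximum is 99 at (11, 0).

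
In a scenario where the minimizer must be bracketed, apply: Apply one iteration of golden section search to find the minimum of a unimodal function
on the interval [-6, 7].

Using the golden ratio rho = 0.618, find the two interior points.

Golden section search on [-6, 7].
Golden ratio rho = 0.618 (approx).
Interior points:
  x_1 = -6 + (1-0.618)*13 = -1.0340
  x_2 = -6 + 0.618*13 = 2.0340
Compare f(x_1) and f(x_2) to determine which subinterval to keep.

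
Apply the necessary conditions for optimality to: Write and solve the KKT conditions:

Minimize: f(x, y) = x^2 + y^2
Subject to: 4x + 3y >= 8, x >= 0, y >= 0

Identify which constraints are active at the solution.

KKT conditions for min x^2 + y^2 s.t. 4x + 3y >= 8, x >= 0, y >= 0:
Stationarity: 2x = mu*4 + mu_x, 2y = mu*3 + mu_y, with mu, mu_x, mu_y >= 0
Complementary slackness: mu*(4x + 3y - 8) = 0, mu_x*x = 0, mu_y*y = 0
(0, 0) is infeasible (4*0 + 3*0 < 8), so if mu = 0 stationarity would force x = mu_x/2 >= 0, y = mu_y/2 >= 0 with mu_x*x = mu_y*y = 0, i.e. x = y = 0: contradiction. Hence mu > 0 and 4x + 3y = 8 is active.
Try x > 0, y > 0 (so mu_x = mu_y = 0): x = 4*mu/2, y = 3*mu/2
Substitute: 4*(4*mu/2) + 3*(3*mu/2) = 8
  mu*25/2 = 8 => mu = 16/25
x* = 32/25 > 0, y* = 24/25 > 0, consistent with mu_x = mu_y = 0.
f is convex and the constraints are linear, so this KKT point is the global minimum.
f* = 64/25
Active constraints: 4x + 3y >= 8 (holds with equality, mu = 16/25 > 0); x >= 0 and y >= 0 are inactive (mu_x = mu_y = 0).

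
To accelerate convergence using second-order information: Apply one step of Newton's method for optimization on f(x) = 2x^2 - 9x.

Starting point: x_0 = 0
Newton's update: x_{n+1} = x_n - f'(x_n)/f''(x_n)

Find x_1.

f(x) = 2x^2 - 9x
f'(x) = 4x + (-9), f''(x) = 4
Newton step: x_1 = x_0 - f'(x_0)/f''(x_0)
f'(0) = -9
x_1 = 0 - -9/4 = 9/4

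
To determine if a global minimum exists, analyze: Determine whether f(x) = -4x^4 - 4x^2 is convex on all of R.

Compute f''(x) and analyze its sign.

f(x) = -4x^4 - 4x^2
f'(x) = -16x^3 + -8x
f''(x) = -48x^2 + -8
f''(x) = -48x^2 + -8 <= -8 < 0 for all x
Therefore, f is concave on R.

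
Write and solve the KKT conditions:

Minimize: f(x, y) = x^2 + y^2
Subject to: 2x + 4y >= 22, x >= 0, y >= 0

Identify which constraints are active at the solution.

KKT conditions for min x^2 + y^2 s.t. 2x + 4y >= 22, x >= 0, y >= 0:
Stationarity: 2x = mu*2 + mu_x, 2y = mu*4 + mu_y, with mu, mu_x, mu_y >= 0
Complementary slackness: mu*(2x + 4y - 22) = 0, mu_x*x = 0, mu_y*y = 0
(0, 0) is infeasible (2*0 + 4*0 < 22), so if mu = 0 stationarity would force x = mu_x/2 >= 0, y = mu_y/2 >= 0 with mu_x*x = mu_y*y = 0, i.e. x = y = 0: contradiction. Hence mu > 0 and 2x + 4y = 22 is active.
Try x > 0, y > 0 (so mu_x = mu_y = 0): x = 2*mu/2, y = 4*mu/2
Substitute: 2*(2*mu/2) + 4*(4*mu/2) = 22
  mu*20/2 = 22 => mu = 11/5
x* = 11/5 > 0, y* = 22/5 > 0, consistent with mu_x = mu_y = 0.
f is convex and the constraints are linear, so this KKT point is the global minimum.
f* = 121/5
Active constraints: 2x + 4y >= 22 (holds with equality, mu = 11/5 > 0); x >= 0 and y >= 0 are inactive (mu_x = mu_y = 0).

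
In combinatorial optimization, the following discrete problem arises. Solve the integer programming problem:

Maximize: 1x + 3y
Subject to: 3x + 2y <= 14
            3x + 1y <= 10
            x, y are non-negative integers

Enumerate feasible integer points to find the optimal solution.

Constraint 1: 3x + 2y <= 14
Constraint 2: 3x + 1y <= 10
Feasible x range (need y >= 0): 0 <= x <= min(14/3, 10/3) => x in {0, ..., 3}.
Enumerate feasible integer points row by row (the coefficient of y is 3 > 0, so for each x the largest feasible y gives the best value):
  x = 0: y <= min((14 - 3*0)/2, (10 - 3*0)/1) => y in {0, ..., 7}; best 1*0 + 3*7 = 21
  x = 1: y <= min((14 - 3*1)/2, (10 - 3*1)/1) => y in {0, ..., 5}; best 1*1 + 3*5 = 16
  x = 2: y <= min((14 - 3*2)/2, (10 - 3*2)/1) => y in {0, ..., 4}; best 1*2 + 3*4 = 14
  x = 3: y <= min((14 - 3*3)/2, (10 - 3*3)/1) => y in {0, ..., 1}; best 1*3 + 3*1 = 6
The maximum 1x + 3y = 21 is achieved at x = 0, y = 7.
Check: 3*0 + 2*7 = 14 <= 14 and 3*0 + 1*7 = 7 <= 10.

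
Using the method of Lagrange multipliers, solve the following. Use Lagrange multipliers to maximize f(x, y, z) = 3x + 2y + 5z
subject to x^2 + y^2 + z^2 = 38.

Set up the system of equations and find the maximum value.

Lagrange conditions: 3 = 2*lambda*x, 2 = 2*lambda*y, 5 = 2*lambda*z
So x:3 = y:2 = z:5, i.e. x = 3t, y = 2t, z = 5t
Constraint: t^2*(3^2 + 2^2 + 5^2) = 38
  t^2 * 38 = 38  =>  t = sqrt(1)
Maximum = 3*3t + 2*2t + 5*5t = 38*sqrt(1) = 38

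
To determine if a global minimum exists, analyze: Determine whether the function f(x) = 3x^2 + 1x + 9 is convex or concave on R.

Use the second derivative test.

f(x) = 3x^2 + 1x + 9
f'(x) = 6x + 1
f''(x) = 6
Since f''(x) = 6 > 0 for all x, f is convex on R.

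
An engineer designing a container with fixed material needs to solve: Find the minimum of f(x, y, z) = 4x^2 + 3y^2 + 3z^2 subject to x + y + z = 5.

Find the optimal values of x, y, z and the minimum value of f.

Using Lagrange multipliers on f = 4x^2 + 3y^2 + 3z^2 with constraint x + y + z = 5:
Conditions: 2*4*x = lambda, 2*3*y = lambda, 2*3*z = lambda
So x = lambda/8, y = lambda/6, z = lambda/6
Substituting into constraint: lambda * (11/24) = 5
lambda = 120/11
x = 15/11, y = 20/11, z = 20/11
Minimum value = 300/11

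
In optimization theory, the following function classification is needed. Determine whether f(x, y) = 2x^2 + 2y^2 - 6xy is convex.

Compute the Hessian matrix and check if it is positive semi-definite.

f(x,y) = 2x^2 + 2y^2 - 6xy
Hessian H = [[4, -6], [-6, 4]]
trace(H) = 8, det(H) = -20
Eigenvalues: (8 +/- sqrt(144)) / 2 = 10, -2
Since not both eigenvalues positive, f is neither convex nor concave.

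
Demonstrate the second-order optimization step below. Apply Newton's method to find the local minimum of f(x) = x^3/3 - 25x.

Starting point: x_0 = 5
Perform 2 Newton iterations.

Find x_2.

f(x) = x^3/3 - 25x
f'(x) = x^2 - 25, f''(x) = 2x
Newton update: x_{n+1} = x_n - (x_n^2 - 25)/(2*x_n)
Step 1: x_0 = 5, f'=0, f''=10, x_1 = 5
Step 2: x_1 = 5, f'=0, f''=10, x_2 = 5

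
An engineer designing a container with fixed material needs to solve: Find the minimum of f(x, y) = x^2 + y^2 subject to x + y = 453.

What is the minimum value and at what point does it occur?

Substitute y = 453 - x into f(x,y) = x^2 + y^2:
g(x) = x^2 + (453 - x)^2 = 2x^2 - 906x + 205209
g'(x) = 4x - 906 = 0  =>  x = 453/2
y = 453 - 453/2 = 453/2
Minimum value = (453/2)^2 + (453/2)^2 = 205209/2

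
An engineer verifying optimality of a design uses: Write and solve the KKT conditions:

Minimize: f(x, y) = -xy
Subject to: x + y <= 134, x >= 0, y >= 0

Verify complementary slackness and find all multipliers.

Problem: min -xy s.t. x + y <= 134 (multiplier lambda), x >= 0 (mu_x), y >= 0 (mu_y)
KKT stationarity: -y + lambda - mu_x = 0, -x + lambda - mu_y = 0, with lambda, mu_x, mu_y >= 0
Complementary slackness: lambda*(x + y - 134) = 0, mu_x*x = 0, mu_y*y = 0
If lambda = 0: y = -mu_x <= 0 and x = -mu_y <= 0 force x = y = 0 with f = 0; but x = y = 67 is feasible with f = -4489 < 0, so this is not the minimum. Hence lambda > 0 and x + y = 134.
Try x > 0, y > 0 (so mu_x = mu_y = 0): y = lambda, x = lambda => x = y = lambda
x + y = 134 => 2*lambda = 134 => lambda = 67
x* = y* = 67 > 0, consistent with mu_x = mu_y = 0.
(Any feasible point with x = 0 or y = 0 has f = 0 > -4489, so the minimum is not on those boundaries.)
min(-xy) = -4489 (i.e. max xy = 4489)
Multipliers: lambda = 67, mu_x = 0, mu_y = 0
Complementary slackness: lambda*(x + y - 134) = 67*(67 + 67 - 134) = 0, mu_x*x = 0*67 = 0, mu_y*y = 0*67 = 0. Satisfied.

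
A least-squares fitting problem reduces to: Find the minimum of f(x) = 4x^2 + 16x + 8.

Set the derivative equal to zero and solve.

f(x) = 4x^2 + 16x + 8
f'(x) = 8x + (16) = 0
x = -16/8 = -2
f(-2) = -8
Since f''(x) = 8 > 0, this is a minimum.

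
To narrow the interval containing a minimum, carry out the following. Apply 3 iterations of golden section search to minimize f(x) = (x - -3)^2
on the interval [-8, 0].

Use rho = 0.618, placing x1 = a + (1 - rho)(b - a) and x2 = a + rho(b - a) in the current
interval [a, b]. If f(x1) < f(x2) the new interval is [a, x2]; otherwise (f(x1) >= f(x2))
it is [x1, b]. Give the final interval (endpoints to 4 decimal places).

Golden section search for min of f(x) = (x - -3)^2 on [-8, 0].
Each step: x1 = a + (1 - rho)(b - a), x2 = a + rho(b - a); if f(x1) < f(x2) keep [a, x2], otherwise keep [x1, b].
Step 1: [-8.0000, 0.0000], x1=-4.9440 (f=3.7791), x2=-3.0560 (f=0.0031); f(x1) > f(x2) => keep [-4.9440, 0.0000]
Step 2: [-4.9440, 0.0000], x1=-3.0554 (f=0.0031), x2=-1.8886 (f=1.2352); f(x1) < f(x2) => keep [-4.9440, -1.8886]
Step 3: [-4.9440, -1.8886], x1=-3.7768 (f=0.6035), x2=-3.0558 (f=0.0031); f(x1) > f(x2) => keep [-3.7768, -1.8886]
Final interval: [-3.7768, -1.8886]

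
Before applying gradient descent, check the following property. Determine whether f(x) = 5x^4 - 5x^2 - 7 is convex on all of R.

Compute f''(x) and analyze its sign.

f(x) = 5x^4 - 5x^2 - 7
f'(x) = 20x^3 + -10x
f''(x) = 60x^2 + -10
f''(0) = -10 < 0, so not convex near x = 0
Therefore, f is not globally convex on R.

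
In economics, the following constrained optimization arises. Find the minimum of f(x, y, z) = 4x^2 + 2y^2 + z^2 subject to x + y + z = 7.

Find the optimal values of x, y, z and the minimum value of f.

Using Lagrange multipliers on f = 4x^2 + 2y^2 + z^2 with constraint x + y + z = 7:
Conditions: 2*4*x = lambda, 2*2*y = lambda, 2*1*z = lambda
So x = lambda/8, y = lambda/4, z = lambda/2
Substituting into constraint: lambda * (7/8) = 7
lambda = 8
x = 1, y = 2, z = 4
Minimum value = 28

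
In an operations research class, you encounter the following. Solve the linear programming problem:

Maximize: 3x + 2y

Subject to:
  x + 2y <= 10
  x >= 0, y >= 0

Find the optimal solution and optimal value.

The feasible region has vertices at [(0, 0), (10, 0), (0, 5)].
Checking objective 3x + 2y at each vertex:
  (0, 0): 3*0 + 2*0 = 0
  (10, 0): 3*10 + 2*0 = 30
  (0, 5): 3*0 + 2*5 = 10
Maximum is 30 at (10, 0).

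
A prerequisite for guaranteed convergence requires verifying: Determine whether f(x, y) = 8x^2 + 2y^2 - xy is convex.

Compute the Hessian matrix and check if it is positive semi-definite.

f(x,y) = 8x^2 + 2y^2 - xy
Hessian H = [[16, -1], [-1, 4]]
trace(H) = 20, det(H) = 63
Eigenvalues: (20 +/- sqrt(148)) / 2 = 16.08, 3.917
Since both eigenvalues > 0, f is convex.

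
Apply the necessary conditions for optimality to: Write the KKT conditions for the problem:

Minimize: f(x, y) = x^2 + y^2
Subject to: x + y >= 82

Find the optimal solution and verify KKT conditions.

KKT conditions for min x^2 + y^2 s.t. x + y >= 82:
Stationarity: 2x = mu, 2y = mu
So x = y = mu/2.
Complementary slackness: mu*(x + y - 82) = 0
Primal feasibility: x + y >= 82; dual feasibility: mu >= 0
If mu = 0 then x = y = 0, but 0 + 0 < 82 is infeasible, so the constraint is active.
Constraint active: x + y = 2*(mu/2) = 82 => mu = 82
x = y = 41, f = 3362
Verify: stationarity 2*41 = 82 = mu; primal 41 + 41 = 82 >= 82; dual mu = 82 >= 0; complementary slackness 82*(82 - 82) = 0. All KKT conditions hold.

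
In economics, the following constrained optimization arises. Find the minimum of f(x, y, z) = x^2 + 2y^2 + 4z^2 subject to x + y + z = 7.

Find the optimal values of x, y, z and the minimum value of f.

Using Lagrange multipliers on f = x^2 + 2y^2 + 4z^2 with constraint x + y + z = 7:
Conditions: 2*1*x = lambda, 2*2*y = lambda, 2*4*z = lambda
So x = lambda/2, y = lambda/4, z = lambda/8
Substituting into constraint: lambda * (7/8) = 7
lambda = 8
x = 4, y = 2, z = 1
Minimum value = 28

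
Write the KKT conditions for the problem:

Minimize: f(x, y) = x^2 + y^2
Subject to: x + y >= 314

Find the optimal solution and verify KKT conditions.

KKT conditions for min x^2 + y^2 s.t. x + y >= 314:
Stationarity: 2x = mu, 2y = mu
So x = y = mu/2.
Complementary slackness: mu*(x + y - 314) = 0
Primal feasibility: x + y >= 314; dual feasibility: mu >= 0
If mu = 0 then x = y = 0, but 0 + 0 < 314 is infeasible, so the constraint is active.
Constraint active: x + y = 2*(mu/2) = 314 => mu = 314
x = y = 157, f = 49298
Verify: stationarity 2*157 = 314 = mu; primal 157 + 157 = 314 >= 314; dual mu = 314 >= 0; complementary slackness 314*(314 - 314) = 0. All KKT conditions hold.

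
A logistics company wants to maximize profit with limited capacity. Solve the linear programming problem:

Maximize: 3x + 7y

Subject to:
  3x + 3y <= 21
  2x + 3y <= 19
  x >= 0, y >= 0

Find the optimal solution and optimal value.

Feasible vertices: (0, 0), (0, 19/3), (2, 5), (7, 0)
Objective 3x + 7y at each:
  (0, 0): 0
  (0, 19/3): 133/3
  (2, 5): 41
  (7, 0): 21
Maximum is 133/3 at (0, 19/3).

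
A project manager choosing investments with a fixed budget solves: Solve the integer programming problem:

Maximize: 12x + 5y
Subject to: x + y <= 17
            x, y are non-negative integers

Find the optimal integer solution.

Objective: 12x + 5y, constraint: x + y <= 17
Coefficient of x is 12 >= coefficient of y is 5, so allocate the entire budget to x.
Optimal: x = 17, y = 0, value = 204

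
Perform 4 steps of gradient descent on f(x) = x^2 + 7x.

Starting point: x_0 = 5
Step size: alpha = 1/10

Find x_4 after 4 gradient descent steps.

f(x) = x^2 + 7x, f'(x) = 2x + (7)
Step 1: f'(5) = 17, x_1 = 5 - 1/10 * 17 = 33/10
Step 2: f'(33/10) = 68/5, x_2 = 33/10 - 1/10 * 68/5 = 97/50
Step 3: f'(97/50) = 272/25, x_3 = 97/50 - 1/10 * 272/25 = 213/250
Step 4: f'(213/250) = 1088/125, x_4 = 213/250 - 1/10 * 1088/125 = -23/1250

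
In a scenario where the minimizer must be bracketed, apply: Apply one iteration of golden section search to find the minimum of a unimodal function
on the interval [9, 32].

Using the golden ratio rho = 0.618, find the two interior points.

Golden section search on [9, 32].
Golden ratio rho = 0.618 (approx).
Interior points:
  x_1 = 9 + (1-0.618)*23 = 17.7860
  x_2 = 9 + 0.618*23 = 23.2140
Compare f(x_1) and f(x_2) to determine which subinterval to keep.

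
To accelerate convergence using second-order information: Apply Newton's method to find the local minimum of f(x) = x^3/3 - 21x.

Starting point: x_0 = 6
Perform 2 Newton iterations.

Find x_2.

f(x) = x^3/3 - 21x
f'(x) = x^2 - 21, f''(x) = 2x
Newton update: x_{n+1} = x_n - (x_n^2 - 21)/(2*x_n)
Step 1: x_0 = 6, f'=15, f''=12, x_1 = 19/4
Step 2: x_1 = 19/4, f'=25/16, f''=19/2, x_2 = 697/152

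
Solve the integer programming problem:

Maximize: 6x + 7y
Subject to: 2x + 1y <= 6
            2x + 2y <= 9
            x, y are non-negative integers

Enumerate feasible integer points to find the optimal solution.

Constraint 1: 2x + 1y <= 6
Constraint 2: 2x + 2y <= 9
Feasible x range (need y >= 0): 0 <= x <= min(6/2, 9/2) => x in {0, ..., 3}.
Enumerate feasible integer points row by row (the coefficient of y is 7 > 0, so for each x the largest feasible y gives the best value):
  x = 0: y <= min((6 - 2*0)/1, (9 - 2*0)/2) => y in {0, ..., 4}; best 6*0 + 7*4 = 28
  x = 1: y <= min((6 - 2*1)/1, (9 - 2*1)/2) => y in {0, ..., 3}; best 6*1 + 7*3 = 27
  x = 2: y <= min((6 - 2*2)/1, (9 - 2*2)/2) => y in {0, ..., 2}; best 6*2 + 7*2 = 26
  x = 3: y <= min((6 - 2*3)/1, (9 - 2*3)/2) => y in {0}; best 6*3 + 7*0 = 18
The maximum 6x + 7y = 28 is achieved at x = 0, y = 4.
Check: 2*0 + 1*4 = 4 <= 6 and 2*0 + 2*4 = 8 <= 9.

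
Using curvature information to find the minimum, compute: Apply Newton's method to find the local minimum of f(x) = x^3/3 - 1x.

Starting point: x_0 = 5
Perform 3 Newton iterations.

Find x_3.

f(x) = x^3/3 - 1x
f'(x) = x^2 - 1, f''(x) = 2x
Newton update: x_{n+1} = x_n - (x_n^2 - 1)/(2*x_n)
Step 1: x_0 = 5, f'=24, f''=10, x_1 = 13/5
Step 2: x_1 = 13/5, f'=144/25, f''=26/5, x_2 = 97/65
Step 3: x_2 = 97/65, f'=5184/4225, f''=194/65, x_3 = 6817/6305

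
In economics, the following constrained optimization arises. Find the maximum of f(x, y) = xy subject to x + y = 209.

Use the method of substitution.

Substitute y = 209 - x into f(x,y) = xy:
g(x) = x(209 - x) = 209x - x^2
g'(x) = 209 - 2x = 0  =>  x = 209/2
y = 209 - 209/2 = 209/2
Maximum value = (209/2) * (209/2) = 43681/4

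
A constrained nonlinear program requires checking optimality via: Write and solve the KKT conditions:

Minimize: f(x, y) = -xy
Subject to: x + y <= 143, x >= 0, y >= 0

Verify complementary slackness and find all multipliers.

Problem: min -xy s.t. x + y <= 143 (multiplier lambda), x >= 0 (mu_x), y >= 0 (mu_y)
KKT stationarity: -y + lambda - mu_x = 0, -x + lambda - mu_y = 0, with lambda, mu_x, mu_y >= 0
Complementary slackness: lambda*(x + y - 143) = 0, mu_x*x = 0, mu_y*y = 0
If lambda = 0: y = -mu_x <= 0 and x = -mu_y <= 0 force x = y = 0 with f = 0; but x = y = 143/2 is feasible with f = -20449/4 < 0, so this is not the minimum. Hence lambda > 0 and x + y = 143.
Try x > 0, y > 0 (so mu_x = mu_y = 0): y = lambda, x = lambda => x = y = lambda
x + y = 143 => 2*lambda = 143 => lambda = 143/2
x* = y* = 143/2 > 0, consistent with mu_x = mu_y = 0.
(Any feasible point with x = 0 or y = 0 has f = 0 > -20449/4, so the minimum is not on those boundaries.)
min(-xy) = -20449/4 (i.e. max xy = 20449/4)
Multipliers: lambda = 143/2, mu_x = 0, mu_y = 0
Complementary slackness: lambda*(x + y - 143) = 143/2*(143/2 + 143/2 - 143) = 0, mu_x*x = 0*143/2 = 0, mu_y*y = 0*143/2 = 0. Satisfied.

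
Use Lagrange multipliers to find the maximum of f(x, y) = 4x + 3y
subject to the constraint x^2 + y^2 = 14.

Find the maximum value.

Set up Lagrange conditions: grad f = lambda * grad g
  4 = 2*lambda*x
  3 = 2*lambda*y
From these: x/y = 4/3, so x = 4t, y = 3t for some t.
Substitute into constraint: (4t)^2 + (3t)^2 = 14
  t^2 * 25 = 14
  t = sqrt(14/25)
Maximum = 4*x + 3*y = (4^2 + 3^2)*t = 25 * sqrt(14/25) = sqrt(350)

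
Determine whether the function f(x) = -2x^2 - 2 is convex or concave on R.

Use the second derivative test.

f(x) = -2x^2 - 2
f'(x) = -4x + 0
f''(x) = -4
Since f''(x) = -4 < 0 for all x, f is concave on R.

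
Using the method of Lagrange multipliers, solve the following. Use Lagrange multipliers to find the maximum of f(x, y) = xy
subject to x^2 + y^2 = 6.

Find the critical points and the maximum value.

Lagrange conditions: y = 2*lambda*x and x = 2*lambda*y
If x = 0 then y = 0, violating the constraint, so x, y != 0.
Dividing: y/x = x/y => x^2 = y^2 => y = x or y = -x
Constraint: 2x^2 = 6 => x^2 = 3 => x = +/-sqrt(3)
Critical points: (sqrt(3), sqrt(3)), (-sqrt(3), -sqrt(3)), (sqrt(3), -sqrt(3)), (-sqrt(3), sqrt(3))
  y = x:  xy = x^2 = 3  at (sqrt(3), sqrt(3)) and (-sqrt(3), -sqrt(3))
  y = -x: xy = -x^2 = -3 at (sqrt(3), -sqrt(3)) and (-sqrt(3), sqrt(3))
Maximum xy = 3 at (sqrt(3), sqrt(3)) and (-sqrt(3), -sqrt(3))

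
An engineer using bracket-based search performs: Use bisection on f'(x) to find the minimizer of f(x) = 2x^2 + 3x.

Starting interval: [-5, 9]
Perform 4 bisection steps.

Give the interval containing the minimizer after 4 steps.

Finding critical point of f(x) = 2x^2 + 3x using bisection on f'(x) = 4x + 3.
f'(x) = 0 when x = -3/4.
Starting interval: [-5, 9]
Step 1: mid = 2, f'(mid) = 11, new interval = [-5, 2]
Step 2: mid = -3/2, f'(mid) = -3, new interval = [-3/2, 2]
Step 3: mid = 1/4, f'(mid) = 4, new interval = [-3/2, 1/4]
Step 4: mid = -5/8, f'(mid) = 1/2, new interval = [-3/2, -5/8]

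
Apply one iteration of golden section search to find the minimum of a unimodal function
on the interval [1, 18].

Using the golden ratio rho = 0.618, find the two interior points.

Golden section search on [1, 18].
Golden ratio rho = 0.618 (approx).
Interior points:
  x_1 = 1 + (1-0.618)*17 = 7.4940
  x_2 = 1 + 0.618*17 = 11.5060
Compare f(x_1) and f(x_2) to determine which subinterval to keep.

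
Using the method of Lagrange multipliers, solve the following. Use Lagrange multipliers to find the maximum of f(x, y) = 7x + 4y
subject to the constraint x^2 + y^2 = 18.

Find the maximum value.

Set up Lagrange conditions: grad f = lambda * grad g
  7 = 2*lambda*x
  4 = 2*lambda*y
From these: x/y = 7/4, so x = 7t, y = 4t for some t.
Substitute into constraint: (7t)^2 + (4t)^2 = 18
  t^2 * 65 = 18
  t = sqrt(18/65)
Maximum = 7*x + 4*y = (7^2 + 4^2)*t = 65 * sqrt(18/65) = sqrt(1170)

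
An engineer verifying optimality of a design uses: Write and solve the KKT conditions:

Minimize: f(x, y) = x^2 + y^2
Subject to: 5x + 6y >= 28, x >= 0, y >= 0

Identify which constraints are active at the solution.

KKT conditions for min x^2 + y^2 s.t. 5x + 6y >= 28, x >= 0, y >= 0:
Stationarity: 2x = mu*5 + mu_x, 2y = mu*6 + mu_y, with mu, mu_x, mu_y >= 0
Complementary slackness: mu*(5x + 6y - 28) = 0, mu_x*x = 0, mu_y*y = 0
(0, 0) is infeasible (5*0 + 6*0 < 28), so if mu = 0 stationarity would force x = mu_x/2 >= 0, y = mu_y/2 >= 0 with mu_x*x = mu_y*y = 0, i.e. x = y = 0: contradiction. Hence mu > 0 and 5x + 6y = 28 is active.
Try x > 0, y > 0 (so mu_x = mu_y = 0): x = 5*mu/2, y = 6*mu/2
Substitute: 5*(5*mu/2) + 6*(6*mu/2) = 28
  mu*61/2 = 28 => mu = 56/61
x* = 140/61 > 0, y* = 168/61 > 0, consistent with mu_x = mu_y = 0.
f is convex and the constraints are linear, so this KKT point is the global minimum.
f* = 784/61
Active constraints: 5x + 6y >= 28 (holds with equality, mu = 56/61 > 0); x >= 0 and y >= 0 are inactive (mu_x = mu_y = 0).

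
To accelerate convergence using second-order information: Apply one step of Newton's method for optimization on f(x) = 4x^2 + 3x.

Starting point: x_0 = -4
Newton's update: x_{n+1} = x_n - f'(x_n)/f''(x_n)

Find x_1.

f(x) = 4x^2 + 3x
f'(x) = 8x + (3), f''(x) = 8
Newton step: x_1 = x_0 - f'(x_0)/f''(x_0)
f'(-4) = -29
x_1 = -4 - -29/8 = -3/8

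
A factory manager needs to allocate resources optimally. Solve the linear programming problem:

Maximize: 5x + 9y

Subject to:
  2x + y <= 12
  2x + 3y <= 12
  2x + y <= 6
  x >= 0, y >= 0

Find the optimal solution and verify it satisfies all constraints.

Feasible vertices: (0, 0), (0, 4), (3/2, 3), (3, 0)
Objective 5x + 9y at each vertex:
  (0, 0): 0
  (0, 4): 36
  (3/2, 3): 69/2
  (3, 0): 15
Maximum is 36 at (0, 4).
Verify constraints at (x, y) = (0, 4):
  2*0 + 1*4 = 4 <= 12
  2*0 + 3*4 = 12 <= 12 (active)
  2*0 + 1*4 = 4 <= 6
  x = 0 >= 0, y = 4 >= 0. All constraints satisfied.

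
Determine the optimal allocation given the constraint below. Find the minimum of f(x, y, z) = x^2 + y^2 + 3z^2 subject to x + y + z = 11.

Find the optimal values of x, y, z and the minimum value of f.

Using Lagrange multipliers on f = x^2 + y^2 + 3z^2 with constraint x + y + z = 11:
Conditions: 2*1*x = lambda, 2*1*y = lambda, 2*3*z = lambda
So x = lambda/2, y = lambda/2, z = lambda/6
Substituting into constraint: lambda * (7/6) = 11
lambda = 66/7
x = 33/7, y = 33/7, z = 11/7
Minimum value = 363/7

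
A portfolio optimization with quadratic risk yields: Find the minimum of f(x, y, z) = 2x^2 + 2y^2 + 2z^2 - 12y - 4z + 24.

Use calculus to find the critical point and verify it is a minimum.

f(x,y,z) = 2x^2 + 2y^2 + 2z^2 - 12y - 4z + 24
df/dx = 4x + (0) = 0 => x = 0
df/dy = 4y + (-12) = 0 => y = 3
df/dz = 4z + (-4) = 0 => z = 1
f(0,3,1) = 2*(0)^2 + 2*(3)^2 + 2*(1)^2 + -12*(3) + -4*(1) + 24 = 4
Hessian is diagonal with entries 4, 4, 4 > 0, confirmed minimum.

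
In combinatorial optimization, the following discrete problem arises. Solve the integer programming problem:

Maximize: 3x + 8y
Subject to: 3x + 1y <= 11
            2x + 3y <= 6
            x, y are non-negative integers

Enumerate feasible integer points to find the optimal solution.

Constraint 1: 3x + 1y <= 11
Constraint 2: 2x + 3y <= 6
Feasible x range (need y >= 0): 0 <= x <= min(11/3, 6/2) => x in {0, ..., 3}.
Enumerate feasible integer points row by row (the coefficient of y is 8 > 0, so for each x the largest feasible y gives the best value):
  x = 0: y <= min((11 - 3*0)/1, (6 - 2*0)/3) => y in {0, ..., 2}; best 3*0 + 8*2 = 16
  x = 1: y <= min((11 - 3*1)/1, (6 - 2*1)/3) => y in {0, ..., 1}; best 3*1 + 8*1 = 11
  x = 2: y <= min((11 - 3*2)/1, (6 - 2*2)/3) => y in {0}; best 3*2 + 8*0 = 6
  x = 3: y <= min((11 - 3*3)/1, (6 - 2*3)/3) => y in {0}; best 3*3 + 8*0 = 9
The maximum 3x + 8y = 16 is achieved at x = 0, y = 2.
Check: 3*0 + 1*2 = 2 <= 11 and 2*0 + 3*2 = 6 <= 6.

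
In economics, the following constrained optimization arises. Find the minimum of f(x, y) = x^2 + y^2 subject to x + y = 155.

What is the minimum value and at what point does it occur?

Substitute y = 155 - x into f(x,y) = x^2 + y^2:
g(x) = x^2 + (155 - x)^2 = 2x^2 - 310x + 24025
g'(x) = 4x - 310 = 0  =>  x = 155/2
y = 155 - 155/2 = 155/2
Minimum value = (155/2)^2 + (155/2)^2 = 24025/2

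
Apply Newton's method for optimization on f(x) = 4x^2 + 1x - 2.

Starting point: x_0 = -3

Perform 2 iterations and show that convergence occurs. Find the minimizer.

f(x) = 4x^2 + 1x - 2, f'(x) = 8x + (1), f''(x) = 8
Step 1: f'(-3) = -23, x_1 = -3 - -23/8 = -1/8
Step 2: f'(-1/8) = 0, x_2 = -1/8 (converged)
Newton's method converges in 1 step for quadratics.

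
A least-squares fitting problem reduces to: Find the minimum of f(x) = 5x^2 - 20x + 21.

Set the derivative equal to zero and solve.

f(x) = 5x^2 - 20x + 21
f'(x) = 10x + (-20) = 0
x = 20/10 = 2
f(2) = 1
Since f''(x) = 10 > 0, this is a minimum.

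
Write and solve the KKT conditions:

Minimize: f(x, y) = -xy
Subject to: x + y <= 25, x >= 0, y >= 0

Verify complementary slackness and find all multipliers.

Problem: min -xy s.t. x + y <= 25 (multiplier lambda), x >= 0 (mu_x), y >= 0 (mu_y)
KKT stationarity: -y + lambda - mu_x = 0, -x + lambda - mu_y = 0, with lambda, mu_x, mu_y >= 0
Complementary slackness: lambda*(x + y - 25) = 0, mu_x*x = 0, mu_y*y = 0
If lambda = 0: y = -mu_x <= 0 and x = -mu_y <= 0 force x = y = 0 with f = 0; but x = y = 25/2 is feasible with f = -625/4 < 0, so this is not the minimum. Hence lambda > 0 and x + y = 25.
Try x > 0, y > 0 (so mu_x = mu_y = 0): y = lambda, x = lambda => x = y = lambda
x + y = 25 => 2*lambda = 25 => lambda = 25/2
x* = y* = 25/2 > 0, consistent with mu_x = mu_y = 0.
(Any feasible point with x = 0 or y = 0 has f = 0 > -625/4, so the minimum is not on those boundaries.)
min(-xy) = -625/4 (i.e. max xy = 625/4)
Multipliers: lambda = 25/2, mu_x = 0, mu_y = 0
Complementary slackness: lambda*(x + y - 25) = 25/2*(25/2 + 25/2 - 25) = 0, mu_x*x = 0*25/2 = 0, mu_y*y = 0*25/2 = 0. Satisfied.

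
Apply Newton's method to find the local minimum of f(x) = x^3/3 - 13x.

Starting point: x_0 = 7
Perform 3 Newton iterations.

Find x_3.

f(x) = x^3/3 - 13x
f'(x) = x^2 - 13, f''(x) = 2x
Newton update: x_{n+1} = x_n - (x_n^2 - 13)/(2*x_n)
Step 1: x_0 = 7, f'=36, f''=14, x_1 = 31/7
Step 2: x_1 = 31/7, f'=324/49, f''=62/7, x_2 = 799/217
Step 3: x_2 = 799/217, f'=26244/47089, f''=1598/217, x_3 = 625279/173383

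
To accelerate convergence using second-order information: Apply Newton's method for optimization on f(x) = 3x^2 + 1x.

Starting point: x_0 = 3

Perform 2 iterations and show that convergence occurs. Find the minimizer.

f(x) = 3x^2 + 1x, f'(x) = 6x + (1), f''(x) = 6
Step 1: f'(3) = 19, x_1 = 3 - 19/6 = -1/6
Step 2: f'(-1/6) = 0, x_2 = -1/6 (converged)
Newton's method converges in 1 step for quadratics.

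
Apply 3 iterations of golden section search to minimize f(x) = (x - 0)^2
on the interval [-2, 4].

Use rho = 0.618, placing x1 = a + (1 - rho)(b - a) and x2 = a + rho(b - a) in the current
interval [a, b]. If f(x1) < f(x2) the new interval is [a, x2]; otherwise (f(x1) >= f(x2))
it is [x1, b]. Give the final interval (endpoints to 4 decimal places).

Golden section search for min of f(x) = (x - 0)^2 on [-2, 4].
Each step: x1 = a + (1 - rho)(b - a), x2 = a + rho(b - a); if f(x1) < f(x2) keep [a, x2], otherwise keep [x1, b].
Step 1: [-2.0000, 4.0000], x1=0.2920 (f=0.0853), x2=1.7080 (f=2.9173); f(x1) < f(x2) => keep [-2.0000, 1.7080]
Step 2: [-2.0000, 1.7080], x1=-0.5835 (f=0.3405), x2=0.2915 (f=0.0850); f(x1) > f(x2) => keep [-0.5835, 1.7080]
Step 3: [-0.5835, 1.7080], x1=0.2918 (f=0.0852), x2=0.8326 (f=0.6933); f(x1) < f(x2) => keep [-0.5835, 0.8326]
Final interval: [-0.5835, 0.8326]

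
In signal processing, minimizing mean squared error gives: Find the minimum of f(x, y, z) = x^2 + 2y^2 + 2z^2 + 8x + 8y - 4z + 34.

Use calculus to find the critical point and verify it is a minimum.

f(x,y,z) = x^2 + 2y^2 + 2z^2 + 8x + 8y - 4z + 34
df/dx = 2x + (8) = 0 => x = -4
df/dy = 4y + (8) = 0 => y = -2
df/dz = 4z + (-4) = 0 => z = 1
f(-4,-2,1) = 1*(-4)^2 + 2*(-2)^2 + 2*(1)^2 + 8*(-4) + 8*(-2) + -4*(1) + 34 = 8
Hessian is diagonal with entries 2, 4, 4 > 0, confirmed minimum.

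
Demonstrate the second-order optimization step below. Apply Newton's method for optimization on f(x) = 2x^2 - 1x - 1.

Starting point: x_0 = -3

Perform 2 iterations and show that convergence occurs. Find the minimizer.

f(x) = 2x^2 - 1x - 1, f'(x) = 4x + (-1), f''(x) = 4
Step 1: f'(-3) = -13, x_1 = -3 - -13/4 = 1/4
Step 2: f'(1/4) = 0, x_2 = 1/4 (converged)
Newton's method converges in 1 step for quadratics.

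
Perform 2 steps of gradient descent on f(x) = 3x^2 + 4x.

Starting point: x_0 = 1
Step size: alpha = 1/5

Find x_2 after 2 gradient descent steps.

f(x) = 3x^2 + 4x, f'(x) = 6x + (4)
Step 1: f'(1) = 10, x_1 = 1 - 1/5 * 10 = -1
Step 2: f'(-1) = -2, x_2 = -1 - 1/5 * -2 = -3/5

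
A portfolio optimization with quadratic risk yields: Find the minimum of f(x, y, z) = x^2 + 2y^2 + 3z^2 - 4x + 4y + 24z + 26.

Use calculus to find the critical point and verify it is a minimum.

f(x,y,z) = x^2 + 2y^2 + 3z^2 - 4x + 4y + 24z + 26
df/dx = 2x + (-4) = 0 => x = 2
df/dy = 4y + (4) = 0 => y = -1
df/dz = 6z + (24) = 0 => z = -4
f(2,-1,-4) = 1*(2)^2 + 2*(-1)^2 + 3*(-4)^2 + -4*(2) + 4*(-1) + 24*(-4) + 26 = -28
Hessian is diagonal with entries 2, 4, 6 > 0, confirmed minimum.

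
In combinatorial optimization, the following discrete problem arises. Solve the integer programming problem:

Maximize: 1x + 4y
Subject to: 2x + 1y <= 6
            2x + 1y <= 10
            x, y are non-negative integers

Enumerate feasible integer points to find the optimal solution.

Constraint 1: 2x + 1y <= 6
Constraint 2: 2x + 1y <= 10
Feasible x range (need y >= 0): 0 <= x <= min(6/2, 10/2) => x in {0, ..., 3}.
Enumerate feasible integer points row by row (the coefficient of y is 4 > 0, so for each x the largest feasible y gives the best value):
  x = 0: y <= min((6 - 2*0)/1, (10 - 2*0)/1) => y in {0, ..., 6}; best 1*0 + 4*6 = 24
  x = 1: y <= min((6 - 2*1)/1, (10 - 2*1)/1) => y in {0, ..., 4}; best 1*1 + 4*4 = 17
  x = 2: y <= min((6 - 2*2)/1, (10 - 2*2)/1) => y in {0, ..., 2}; best 1*2 + 4*2 = 10
  x = 3: y <= min((6 - 2*3)/1, (10 - 2*3)/1) => y in {0}; best 1*3 + 4*0 = 3
The maximum 1x + 4y = 24 is achieved at x = 0, y = 6.
Check: 2*0 + 1*6 = 6 <= 6 and 2*0 + 1*6 = 6 <= 10.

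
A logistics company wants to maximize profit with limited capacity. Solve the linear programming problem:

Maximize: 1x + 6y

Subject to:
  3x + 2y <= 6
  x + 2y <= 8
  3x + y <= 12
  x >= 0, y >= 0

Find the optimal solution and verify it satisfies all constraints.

Feasible vertices: (0, 0), (0, 3), (2, 0)
Objective 1x + 6y at each vertex:
  (0, 0): 0
  (0, 3): 18
  (2, 0): 2
Maximum is 18 at (0, 3).
Verify constraints at (x, y) = (0, 3):
  3*0 + 2*3 = 6 <= 6 (active)
  1*0 + 2*3 = 6 <= 8
  3*0 + 1*3 = 3 <= 12
  x = 0 >= 0, y = 3 >= 0. All constraints satisfied.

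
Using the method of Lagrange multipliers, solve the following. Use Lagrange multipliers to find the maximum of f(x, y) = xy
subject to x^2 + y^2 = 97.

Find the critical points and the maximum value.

Lagrange conditions: y = 2*lambda*x and x = 2*lambda*y
If x = 0 then y = 0, violating the constraint, so x, y != 0.
Dividing: y/x = x/y => x^2 = y^2 => y = x or y = -x
Constraint: 2x^2 = 97 => x^2 = 97/2 => x = +/-sqrt(97/2)
Critical points: (sqrt(97/2), sqrt(97/2)), (-sqrt(97/2), -sqrt(97/2)), (sqrt(97/2), -sqrt(97/2)), (-sqrt(97/2), sqrt(97/2))
  y = x:  xy = x^2 = 97/2  at (sqrt(97/2), sqrt(97/2)) and (-sqrt(97/2), -sqrt(97/2))
  y = -x: xy = -x^2 = -97/2 at (sqrt(97/2), -sqrt(97/2)) and (-sqrt(97/2), sqrt(97/2))
Maximum xy = 97/2 at (sqrt(97/2), sqrt(97/2)) and (-sqrt(97/2), -sqrt(97/2))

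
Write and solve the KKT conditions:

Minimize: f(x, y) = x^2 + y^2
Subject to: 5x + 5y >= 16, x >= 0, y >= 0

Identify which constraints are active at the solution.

KKT conditions for min x^2 + y^2 s.t. 5x + 5y >= 16, x >= 0, y >= 0:
Stationarity: 2x = mu*5 + mu_x, 2y = mu*5 + mu_y, with mu, mu_x, mu_y >= 0
Complementary slackness: mu*(5x + 5y - 16) = 0, mu_x*x = 0, mu_y*y = 0
(0, 0) is infeasible (5*0 + 5*0 < 16), so if mu = 0 stationarity would force x = mu_x/2 >= 0, y = mu_y/2 >= 0 with mu_x*x = mu_y*y = 0, i.e. x = y = 0: contradiction. Hence mu > 0 and 5x + 5y = 16 is active.
Try x > 0, y > 0 (so mu_x = mu_y = 0): x = 5*mu/2, y = 5*mu/2
Substitute: 5*(5*mu/2) + 5*(5*mu/2) = 16
  mu*50/2 = 16 => mu = 16/25
x* = 8/5 > 0, y* = 8/5 > 0, consistent with mu_x = mu_y = 0.
f is convex and the constraints are linear, so this KKT point is the global minimum.
f* = 128/25
Active constraints: 5x + 5y >= 16 (holds with equality, mu = 16/25 > 0); x >= 0 and y >= 0 are inactive (mu_x = mu_y = 0).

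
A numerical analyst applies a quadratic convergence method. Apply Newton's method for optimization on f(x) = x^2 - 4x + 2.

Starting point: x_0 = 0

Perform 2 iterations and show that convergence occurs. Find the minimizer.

f(x) = x^2 - 4x + 2, f'(x) = 2x + (-4), f''(x) = 2
Step 1: f'(0) = -4, x_1 = 0 - -4/2 = 2
Step 2: f'(2) = 0, x_2 = 2 (converged)
Newton's method converges in 1 step for quadratics.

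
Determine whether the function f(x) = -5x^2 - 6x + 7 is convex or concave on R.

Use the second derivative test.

f(x) = -5x^2 - 6x + 7
f'(x) = -10x - 6
f''(x) = -10
Since f''(x) = -10 < 0 for all x, f is concave on R.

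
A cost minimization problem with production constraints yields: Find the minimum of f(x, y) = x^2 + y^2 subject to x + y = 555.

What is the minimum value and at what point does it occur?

Substitute y = 555 - x into f(x,y) = x^2 + y^2:
g(x) = x^2 + (555 - x)^2 = 2x^2 - 1110x + 308025
g'(x) = 4x - 1110 = 0  =>  x = 555/2
y = 555 - 555/2 = 555/2
Minimum value = (555/2)^2 + (555/2)^2 = 308025/2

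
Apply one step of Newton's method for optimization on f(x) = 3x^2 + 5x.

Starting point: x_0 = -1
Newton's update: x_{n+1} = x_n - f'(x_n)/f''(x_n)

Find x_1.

f(x) = 3x^2 + 5x
f'(x) = 6x + (5), f''(x) = 6
Newton step: x_1 = x_0 - f'(x_0)/f''(x_0)
f'(-1) = -1
x_1 = -1 - -1/6 = -5/6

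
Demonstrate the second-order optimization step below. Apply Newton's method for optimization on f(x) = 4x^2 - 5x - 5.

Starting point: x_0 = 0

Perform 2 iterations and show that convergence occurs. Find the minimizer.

f(x) = 4x^2 - 5x - 5, f'(x) = 8x + (-5), f''(x) = 8
Step 1: f'(0) = -5, x_1 = 0 - -5/8 = 5/8
Step 2: f'(5/8) = 0, x_2 = 5/8 (converged)
Newton's method converges in 1 step for quadratics.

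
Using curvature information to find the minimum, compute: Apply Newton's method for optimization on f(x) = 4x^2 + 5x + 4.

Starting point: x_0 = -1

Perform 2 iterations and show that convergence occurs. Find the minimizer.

f(x) = 4x^2 + 5x + 4, f'(x) = 8x + (5), f''(x) = 8
Step 1: f'(-1) = -3, x_1 = -1 - -3/8 = -5/8
Step 2: f'(-5/8) = 0, x_2 = -5/8 (converged)
Newton's method converges in 1 step for quadratics.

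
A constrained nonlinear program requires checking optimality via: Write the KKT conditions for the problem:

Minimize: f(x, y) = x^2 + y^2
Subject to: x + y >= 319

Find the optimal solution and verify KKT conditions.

KKT conditions for min x^2 + y^2 s.t. x + y >= 319:
Stationarity: 2x = mu, 2y = mu
So x = y = mu/2.
Complementary slackness: mu*(x + y - 319) = 0
Primal feasibility: x + y >= 319; dual feasibility: mu >= 0
If mu = 0 then x = y = 0, but 0 + 0 < 319 is infeasible, so the constraint is active.
Constraint active: x + y = 2*(mu/2) = 319 => mu = 319
x = y = 319/2, f = 101761/2
Verify: stationarity 2*(319/2) = 319 = mu; primal 319/2 + 319/2 = 319 >= 319; dual mu = 319 >= 0; complementary slackness 319*(319 - 319) = 0. All KKT conditions hold.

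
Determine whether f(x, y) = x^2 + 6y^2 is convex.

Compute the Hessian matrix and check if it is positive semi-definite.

f(x,y) = x^2 + 6y^2
Hessian H = [[2, 0], [0, 12]]
trace(H) = 14, det(H) = 24
Eigenvalues: (14 +/- sqrt(100)) / 2 = 12, 2
Since both eigenvalues > 0, f is convex.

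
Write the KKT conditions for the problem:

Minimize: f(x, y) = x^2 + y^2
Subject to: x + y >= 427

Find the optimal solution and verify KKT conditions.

KKT conditions for min x^2 + y^2 s.t. x + y >= 427:
Stationarity: 2x = mu, 2y = mu
So x = y = mu/2.
Complementary slackness: mu*(x + y - 427) = 0
Primal feasibility: x + y >= 427; dual feasibility: mu >= 0
If mu = 0 then x = y = 0, but 0 + 0 < 427 is infeasible, so the constraint is active.
Constraint active: x + y = 2*(mu/2) = 427 => mu = 427
x = y = 427/2, f = 182329/2
Verify: stationarity 2*(427/2) = 427 = mu; primal 427/2 + 427/2 = 427 >= 427; dual mu = 427 >= 0; complementary slackness 427*(427 - 427) = 0. All KKT conditions hold.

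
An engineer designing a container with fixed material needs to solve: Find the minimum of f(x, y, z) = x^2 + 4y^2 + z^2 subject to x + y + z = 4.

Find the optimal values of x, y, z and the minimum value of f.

Using Lagrange multipliers on f = x^2 + 4y^2 + z^2 with constraint x + y + z = 4:
Conditions: 2*1*x = lambda, 2*4*y = lambda, 2*1*z = lambda
So x = lambda/2, y = lambda/8, z = lambda/2
Substituting into constraint: lambda * (9/8) = 4
lambda = 32/9
x = 16/9, y = 4/9, z = 16/9
Minimum value = 64/9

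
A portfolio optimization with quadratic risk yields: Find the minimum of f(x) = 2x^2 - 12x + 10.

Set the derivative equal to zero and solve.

f(x) = 2x^2 - 12x + 10
f'(x) = 4x + (-12) = 0
x = 12/4 = 3
f(3) = -8
Since f''(x) = 4 > 0, this is a minimum.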